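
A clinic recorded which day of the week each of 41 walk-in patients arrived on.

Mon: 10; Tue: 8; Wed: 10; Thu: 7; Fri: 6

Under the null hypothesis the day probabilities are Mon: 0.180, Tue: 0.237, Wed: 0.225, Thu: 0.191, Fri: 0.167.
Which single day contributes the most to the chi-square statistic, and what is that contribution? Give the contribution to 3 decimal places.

Expected counts E_i = n·p_i: 41×0.180 = 7.38, 41×0.237 = 9.717, 41×0.225 = 9.225, 41×0.191 = 7.831, 41×0.167 = 6.847.
cat         O        E   (O−E)²/E
Mon        10     7.38     0.9301
Tue         8    9.717     0.3034
Wed        10    9.225     0.0651
Thu         7    7.831     0.0882
Fri         6    6.847     0.1048
The largest term is for Mon: 0.930.

Mon, 0.930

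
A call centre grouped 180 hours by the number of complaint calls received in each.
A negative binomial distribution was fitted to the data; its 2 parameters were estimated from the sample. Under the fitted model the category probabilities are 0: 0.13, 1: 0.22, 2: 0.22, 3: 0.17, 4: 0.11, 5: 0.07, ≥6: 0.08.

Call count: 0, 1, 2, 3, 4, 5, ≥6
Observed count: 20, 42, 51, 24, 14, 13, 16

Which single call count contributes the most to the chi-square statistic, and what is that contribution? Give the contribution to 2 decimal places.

Expected counts E_i = n·p_i: 180×0.13 = 23.4, 180×0.22 = 39.6, 180×0.22 = 39.6, 180×0.17 = 30.6, 180×0.11 = 19.8, 180×0.07 = 12.6, 180×0.08 = 14.4.
0: (20 − 23.4)²/23.4 = 11.56/23.4 = 0.494
1: (42 − 39.6)²/39.6 = 5.76/39.6 = 0.145
2: (51 − 39.6)²/39.6 = 129.96/39.6 = 3.282
3: (24 − 30.6)²/30.6 = 43.56/30.6 = 1.424
4: (14 − 19.8)²/19.8 = 33.64/19.8 = 1.699
5: (13 − 12.6)²/12.6 = 0.16/12.6 = 0.013
≥6: (16 − 14.4)²/14.4 = 2.56/14.4 = 0.178
The largest term is for 2: 3.28.

2, 3.28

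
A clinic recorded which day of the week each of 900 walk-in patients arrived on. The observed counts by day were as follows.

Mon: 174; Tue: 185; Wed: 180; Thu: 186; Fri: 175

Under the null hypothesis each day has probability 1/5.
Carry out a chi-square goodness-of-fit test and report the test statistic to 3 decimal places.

0.678

Expected count for each of the 5 categories: 900/5 = 180.
Mon: (174 − 180)²/180 = 36/180 = 0.2000
Tue: (185 − 180)²/180 = 25/180 = 0.1389
Wed: (180 − 180)²/180 = 0/180 = 0.0000
Thu: (186 − 180)²/180 = 36/180 = 0.2000
Fri: (175 − 180)²/180 = 25/180 = 0.1389
Sum = 0.678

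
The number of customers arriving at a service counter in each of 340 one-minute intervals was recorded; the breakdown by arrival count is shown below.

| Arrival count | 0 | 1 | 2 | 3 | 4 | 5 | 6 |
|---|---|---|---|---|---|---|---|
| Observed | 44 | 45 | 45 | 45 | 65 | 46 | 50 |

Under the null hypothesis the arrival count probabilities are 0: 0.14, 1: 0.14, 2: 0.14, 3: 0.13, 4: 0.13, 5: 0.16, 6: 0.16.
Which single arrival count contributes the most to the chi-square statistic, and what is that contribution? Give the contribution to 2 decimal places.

Expected counts E_i = n·p_i: 340×0.14 = 47.6, 340×0.14 = 47.6, 340×0.14 = 47.6, 340×0.13 = 44.2, 340×0.13 = 44.2, 340×0.16 = 54.4, 340×0.16 = 54.4.
χ² = (44−47.6)²/47.6 + (45−47.6)²/47.6 + (45−47.6)²/47.6 + (45−44.2)²/44.2 + (65−44.2)²/44.2 + (46−54.4)²/54.4 + (50−54.4)²/54.4
   = 0.272 + 0.142 + 0.142 + 0.014 + 9.788 + 1.297 + 0.356
The largest term is for 4: 9.79.

4, 9.79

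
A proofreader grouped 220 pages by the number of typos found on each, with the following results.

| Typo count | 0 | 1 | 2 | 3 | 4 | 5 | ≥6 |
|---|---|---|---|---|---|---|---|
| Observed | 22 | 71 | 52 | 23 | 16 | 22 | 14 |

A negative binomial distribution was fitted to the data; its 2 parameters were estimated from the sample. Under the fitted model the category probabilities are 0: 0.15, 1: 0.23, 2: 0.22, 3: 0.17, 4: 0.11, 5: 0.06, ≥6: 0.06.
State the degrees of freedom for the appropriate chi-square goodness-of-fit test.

4

There are k = 7 categories and 2 parameters estimated from the data, so df = 7 − 1 − 2 = 4.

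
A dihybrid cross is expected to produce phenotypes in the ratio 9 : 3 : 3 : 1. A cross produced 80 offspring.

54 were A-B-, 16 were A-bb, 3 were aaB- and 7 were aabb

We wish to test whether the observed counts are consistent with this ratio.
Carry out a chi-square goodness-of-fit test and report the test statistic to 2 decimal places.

12.27

Ratio total = 16. Expected counts: 80×9/16 = 45, 80×3/16 = 15, 80×3/16 = 15, 80×1/16 = 5.
A-B-: (54 − 45)²/45 = 81/45 = 1.800
A-bb: (16 − 15)²/15 = 1/15 = 0.067
aaB-: (3 − 15)²/15 = 144/15 = 9.600
aabb: (7 − 5)²/5 = 4/5 = 0.800
Sum = 12.27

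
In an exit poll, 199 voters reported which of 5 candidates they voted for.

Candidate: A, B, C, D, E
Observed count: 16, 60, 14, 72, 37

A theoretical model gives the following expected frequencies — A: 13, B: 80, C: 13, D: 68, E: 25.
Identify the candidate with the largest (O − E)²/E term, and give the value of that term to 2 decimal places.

χ² = (16−13)²/13 + (60−80)²/80 + (14−13)²/13 + (72−68)²/68 + (37−25)²/25
   = 0.692 + 5.000 + 0.077 + 0.235 + 5.760
The largest term is for E: 5.76.

E, 5.76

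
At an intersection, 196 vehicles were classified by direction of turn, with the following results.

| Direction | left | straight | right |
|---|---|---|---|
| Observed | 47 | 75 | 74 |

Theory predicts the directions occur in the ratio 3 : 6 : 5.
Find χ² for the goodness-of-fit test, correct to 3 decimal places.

1.788

Ratio total = 14. Expected counts: 196×3/14 = 42, 196×6/14 = 84, 196×5/14 = 70.
χ² = (47−42)²/42 + (75−84)²/84 + (74−70)²/70
   = 0.5952 + 0.9643 + 0.2286
Sum = 1.788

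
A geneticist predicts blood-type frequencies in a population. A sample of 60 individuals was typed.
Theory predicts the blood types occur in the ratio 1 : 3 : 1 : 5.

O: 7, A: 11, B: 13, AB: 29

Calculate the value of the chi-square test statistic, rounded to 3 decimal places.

Ratio total = 10. Expected counts: 60×1/10 = 6, 60×3/10 = 18, 60×1/10 = 6, 60×5/10 = 30.
cat         O        E   (O−E)²/E
O           7        6     0.1667
A          11       18     2.7222
B          13        6     8.1667
AB         29       30     0.0333
Sum = 11.089

11.089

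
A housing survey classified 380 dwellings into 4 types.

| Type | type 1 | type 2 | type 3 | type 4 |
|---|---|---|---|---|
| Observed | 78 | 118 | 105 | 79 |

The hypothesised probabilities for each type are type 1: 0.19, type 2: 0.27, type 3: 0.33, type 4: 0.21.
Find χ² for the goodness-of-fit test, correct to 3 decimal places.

Expected counts E_i = n·p_i: 380×0.19 = 72.2, 380×0.27 = 102.6, 380×0.33 = 125.4, 380×0.21 = 79.8.
cat         O        E   (O−E)²/E
type 1     78     72.2     0.4659
type 2    118    102.6     2.3115
type 3    105    125.4     3.3187
type 4     79     79.8     0.0080
Sum = 6.104

6.104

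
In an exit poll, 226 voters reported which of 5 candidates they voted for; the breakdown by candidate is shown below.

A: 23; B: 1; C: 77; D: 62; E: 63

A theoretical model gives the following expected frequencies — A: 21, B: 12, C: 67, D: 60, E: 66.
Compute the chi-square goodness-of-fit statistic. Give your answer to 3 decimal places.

11.969

cat         O        E   (O−E)²/E
A          23       21     0.1905
B           1       12    10.0833
C          77       67     1.4925
D          62       60     0.0667
E          63       66     0.1364
Sum = 11.969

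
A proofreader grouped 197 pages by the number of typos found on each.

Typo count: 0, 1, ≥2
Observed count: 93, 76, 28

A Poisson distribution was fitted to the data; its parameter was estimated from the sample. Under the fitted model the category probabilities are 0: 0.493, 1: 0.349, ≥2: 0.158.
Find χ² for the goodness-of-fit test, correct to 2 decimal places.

1.25

Expected counts E_i = n·p_i: 197×0.493 = 97.121, 197×0.349 = 68.753, 197×0.158 = 31.126.
cat         O        E   (O−E)²/E
0          93   97.121      0.175
1          76   68.753      0.764
≥2         28   31.126      0.314
Sum = 1.25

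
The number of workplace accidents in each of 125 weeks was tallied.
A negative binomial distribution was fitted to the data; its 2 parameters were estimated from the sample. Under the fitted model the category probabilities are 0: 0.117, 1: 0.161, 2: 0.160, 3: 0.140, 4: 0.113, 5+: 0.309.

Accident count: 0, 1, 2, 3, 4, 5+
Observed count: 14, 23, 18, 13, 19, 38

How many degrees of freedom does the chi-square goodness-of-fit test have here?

There are k = 6 categories and 2 parameters estimated from the data, so df = 6 − 1 − 2 = 3.

3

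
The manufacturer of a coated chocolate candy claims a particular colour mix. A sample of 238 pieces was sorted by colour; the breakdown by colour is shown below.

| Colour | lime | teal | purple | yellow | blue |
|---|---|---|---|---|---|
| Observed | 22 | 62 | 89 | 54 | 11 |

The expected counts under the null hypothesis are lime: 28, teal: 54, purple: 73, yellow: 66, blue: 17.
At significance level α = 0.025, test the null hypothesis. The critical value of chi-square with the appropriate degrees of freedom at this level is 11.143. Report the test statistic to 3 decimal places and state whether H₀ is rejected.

χ² = (22−28)²/28 + (62−54)²/54 + (89−73)²/73 + (54−66)²/66 + (11−17)²/17
   = 1.2857 + 1.1852 + 3.5068 + 2.1818 + 2.1176
Sum = 10.277
df = 4. Since 10.277 < 11.143, we do not reject H₀.

10.277; do not reject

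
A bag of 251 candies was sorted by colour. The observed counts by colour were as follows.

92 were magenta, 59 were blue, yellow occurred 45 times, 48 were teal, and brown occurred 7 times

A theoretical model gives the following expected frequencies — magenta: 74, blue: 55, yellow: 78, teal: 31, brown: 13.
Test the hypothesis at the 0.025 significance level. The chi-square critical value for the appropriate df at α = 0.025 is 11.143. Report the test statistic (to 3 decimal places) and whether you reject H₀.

cat          O        E   (O−E)²/E
magenta     92       74     4.3784
blue        59       55     0.2909
yellow      45       78    13.9615
teal        48       31     9.3226
brown        7       13     2.7692
Sum = 30.723
df = 4. Since 30.723 > 11.143, we reject H₀.

30.723; reject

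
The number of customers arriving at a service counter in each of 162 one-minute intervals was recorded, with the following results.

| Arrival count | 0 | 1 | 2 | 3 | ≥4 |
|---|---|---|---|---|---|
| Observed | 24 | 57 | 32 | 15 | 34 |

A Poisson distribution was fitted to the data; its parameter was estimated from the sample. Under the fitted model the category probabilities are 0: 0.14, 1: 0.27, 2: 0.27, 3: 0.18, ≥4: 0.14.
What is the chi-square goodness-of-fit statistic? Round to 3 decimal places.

19.774

Expected counts E_i = n·p_i: 162×0.14 = 22.68, 162×0.27 = 43.74, 162×0.27 = 43.74, 162×0.18 = 29.16, 162×0.14 = 22.68.
0: (24 − 22.68)²/22.68 = 1.7424/22.68 = 0.0768
1: (57 − 43.74)²/43.74 = 175.8276/43.74 = 4.0198
2: (32 − 43.74)²/43.74 = 137.8276/43.74 = 3.1511
3: (15 − 29.16)²/29.16 = 200.5056/29.16 = 6.8760
≥4: (34 − 22.68)²/22.68 = 128.1424/22.68 = 5.6500
Sum = 19.774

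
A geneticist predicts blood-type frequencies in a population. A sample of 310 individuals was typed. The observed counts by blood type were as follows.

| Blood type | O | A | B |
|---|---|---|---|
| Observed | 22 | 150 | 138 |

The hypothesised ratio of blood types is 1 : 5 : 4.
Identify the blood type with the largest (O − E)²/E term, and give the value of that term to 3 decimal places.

Ratio total = 10. Expected counts: 310×1/10 = 31, 310×5/10 = 155, 310×4/10 = 124.
χ² = (22−31)²/31 + (150−155)²/155 + (138−124)²/124
   = 2.6129 + 0.1613 + 1.5806
The largest term is for O: 2.613.

O, 2.613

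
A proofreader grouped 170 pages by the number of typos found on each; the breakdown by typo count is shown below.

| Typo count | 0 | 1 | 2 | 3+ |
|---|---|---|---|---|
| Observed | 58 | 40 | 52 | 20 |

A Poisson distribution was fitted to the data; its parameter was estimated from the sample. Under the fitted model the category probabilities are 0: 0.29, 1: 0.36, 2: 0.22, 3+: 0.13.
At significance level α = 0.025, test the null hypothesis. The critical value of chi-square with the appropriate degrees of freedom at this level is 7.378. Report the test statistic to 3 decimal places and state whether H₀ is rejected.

Expected counts E_i = n·p_i: 170×0.29 = 49.3, 170×0.36 = 61.2, 170×0.22 = 37.4, 170×0.13 = 22.1.
cat         O        E   (O−E)²/E
0          58     49.3     1.5353
1          40     61.2     7.3438
2          52     37.4     5.6995
3+         20     22.1     0.1995
Sum = 14.778
df = 2. Since 14.778 > 7.378, we reject H₀.

14.778; reject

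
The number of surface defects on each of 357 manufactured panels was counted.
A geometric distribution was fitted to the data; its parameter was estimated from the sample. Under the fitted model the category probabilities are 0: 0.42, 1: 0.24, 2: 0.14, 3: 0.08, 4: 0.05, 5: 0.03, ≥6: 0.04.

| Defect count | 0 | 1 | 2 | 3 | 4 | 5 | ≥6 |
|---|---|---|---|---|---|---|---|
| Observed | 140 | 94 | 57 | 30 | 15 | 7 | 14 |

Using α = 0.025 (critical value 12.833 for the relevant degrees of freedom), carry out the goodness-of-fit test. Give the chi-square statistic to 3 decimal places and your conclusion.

4.271; do not reject

Expected counts E_i = n·p_i: 357×0.42 = 149.94, 357×0.24 = 85.68, 357×0.14 = 49.98, 357×0.08 = 28.56, 357×0.05 = 17.85, 357×0.03 = 10.71, 357×0.04 = 14.28.
cat         O        E   (O−E)²/E
0         140   149.94     0.6590
1          94    85.68     0.8079
2          57    49.98     0.9860
3          30    28.56     0.0726
4          15    17.85     0.4550
5           7    10.71     1.2852
≥6         14    14.28     0.0055
Sum = 4.271
df = 5. Since 4.271 < 12.833, we do not reject H₀.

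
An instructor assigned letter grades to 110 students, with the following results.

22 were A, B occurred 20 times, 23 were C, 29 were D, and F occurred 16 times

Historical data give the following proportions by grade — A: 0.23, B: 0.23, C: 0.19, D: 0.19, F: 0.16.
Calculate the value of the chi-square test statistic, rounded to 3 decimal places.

Expected counts E_i = n·p_i: 110×0.23 = 25.3, 110×0.23 = 25.3, 110×0.19 = 20.9, 110×0.19 = 20.9, 110×0.16 = 17.6.
cat         O        E   (O−E)²/E
A          22     25.3     0.4304
B          20     25.3     1.1103
C          23     20.9     0.2110
D          29     20.9     3.1392
F          16     17.6     0.1455
Sum = 5.036

5.036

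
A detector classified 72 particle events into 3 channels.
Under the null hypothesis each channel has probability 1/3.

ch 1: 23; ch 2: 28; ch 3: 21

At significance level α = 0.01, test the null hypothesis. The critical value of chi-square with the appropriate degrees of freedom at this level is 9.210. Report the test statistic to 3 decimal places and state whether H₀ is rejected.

Expected count for each of the 3 categories: 72/3 = 24.
cat         O        E   (O−E)²/E
ch 1       23       24     0.0417
ch 2       28       24     0.6667
ch 3       21       24     0.3750
Sum = 1.083
df = 2. Since 1.083 < 9.210, we do not reject H₀.

1.083; do not reject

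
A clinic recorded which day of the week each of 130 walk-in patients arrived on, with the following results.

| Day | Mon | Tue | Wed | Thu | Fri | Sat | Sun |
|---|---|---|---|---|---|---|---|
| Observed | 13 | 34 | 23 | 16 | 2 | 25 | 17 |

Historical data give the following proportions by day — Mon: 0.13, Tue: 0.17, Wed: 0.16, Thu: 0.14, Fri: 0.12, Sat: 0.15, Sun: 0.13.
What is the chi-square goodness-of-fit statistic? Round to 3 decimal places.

Expected counts E_i = n·p_i: 130×0.13 = 16.9, 130×0.17 = 22.1, 130×0.16 = 20.8, 130×0.14 = 18.2, 130×0.12 = 15.6, 130×0.15 = 19.5, 130×0.13 = 16.9.
cat         O        E   (O−E)²/E
Mon        13     16.9     0.9000
Tue        34     22.1     6.4077
Wed        23     20.8     0.2327
Thu        16     18.2     0.2659
Fri         2     15.6    11.8564
Sat        25     19.5     1.5513
Sun        17     16.9     0.0006
Sum = 21.215

21.215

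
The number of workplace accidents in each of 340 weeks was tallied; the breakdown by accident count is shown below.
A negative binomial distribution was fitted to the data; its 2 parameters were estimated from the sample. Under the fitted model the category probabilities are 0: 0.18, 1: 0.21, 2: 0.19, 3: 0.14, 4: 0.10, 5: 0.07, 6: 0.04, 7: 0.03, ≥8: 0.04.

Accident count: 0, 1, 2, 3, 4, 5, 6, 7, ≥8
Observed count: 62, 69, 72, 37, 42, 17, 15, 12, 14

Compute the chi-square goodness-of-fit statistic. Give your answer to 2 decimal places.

Expected counts E_i = n·p_i: 340×0.18 = 61.2, 340×0.21 = 71.4, 340×0.19 = 64.6, 340×0.14 = 47.6, 340×0.10 = 34, 340×0.07 = 23.8, 340×0.04 = 13.6, 340×0.03 = 10.2, 340×0.04 = 13.6.
0: (62 − 61.2)²/61.2 = 0.64/61.2 = 0.010
1: (69 − 71.4)²/71.4 = 5.76/71.4 = 0.081
2: (72 − 64.6)²/64.6 = 54.76/64.6 = 0.848
3: (37 − 47.6)²/47.6 = 112.36/47.6 = 2.361
4: (42 − 34)²/34 = 64/34 = 1.882
5: (17 − 23.8)²/23.8 = 46.24/23.8 = 1.943
6: (15 − 13.6)²/13.6 = 1.96/13.6 = 0.144
7: (12 − 10.2)²/10.2 = 3.24/10.2 = 0.318
≥8: (14 − 13.6)²/13.6 = 0.16/13.6 = 0.012
Sum = 7.60

7.60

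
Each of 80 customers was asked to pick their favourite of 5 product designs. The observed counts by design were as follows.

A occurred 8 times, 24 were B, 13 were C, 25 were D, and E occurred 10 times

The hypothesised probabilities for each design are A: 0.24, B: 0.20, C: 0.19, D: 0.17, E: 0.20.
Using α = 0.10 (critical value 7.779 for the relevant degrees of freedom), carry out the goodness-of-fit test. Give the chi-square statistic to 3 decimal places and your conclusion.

22.658; reject

Expected counts E_i = n·p_i: 80×0.24 = 19.2, 80×0.20 = 16, 80×0.19 = 15.2, 80×0.17 = 13.6, 80×0.20 = 16.
A: (8 − 19.2)²/19.2 = 125.44/19.2 = 6.5333
B: (24 − 16)²/16 = 64/16 = 4.0000
C: (13 − 15.2)²/15.2 = 4.84/15.2 = 0.3184
D: (25 − 13.6)²/13.6 = 129.96/13.6 = 9.5559
E: (10 − 16)²/16 = 36/16 = 2.2500
Sum = 22.658
df = 4. Since 22.658 > 7.779, we reject H₀.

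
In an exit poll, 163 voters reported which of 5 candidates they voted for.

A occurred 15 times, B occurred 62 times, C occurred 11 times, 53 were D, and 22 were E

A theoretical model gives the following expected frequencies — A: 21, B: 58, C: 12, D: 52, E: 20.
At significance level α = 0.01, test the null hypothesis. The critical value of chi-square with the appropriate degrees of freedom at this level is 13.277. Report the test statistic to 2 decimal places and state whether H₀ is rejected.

cat         O        E   (O−E)²/E
A          15       21      1.714
B          62       58      0.276
C          11       12      0.083
D          53       52      0.019
E          22       20      0.200
Sum = 2.29
df = 4. Since 2.29 < 13.277, we do not reject H₀.

2.29; do not reject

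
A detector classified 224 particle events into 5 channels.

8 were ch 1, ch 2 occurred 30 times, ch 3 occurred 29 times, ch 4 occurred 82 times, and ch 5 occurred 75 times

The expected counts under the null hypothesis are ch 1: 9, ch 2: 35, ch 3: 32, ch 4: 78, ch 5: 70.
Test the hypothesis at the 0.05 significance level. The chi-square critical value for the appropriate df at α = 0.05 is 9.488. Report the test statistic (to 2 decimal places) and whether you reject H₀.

χ² = (8−9)²/9 + (30−35)²/35 + (29−32)²/32 + (82−78)²/78 + (75−70)²/70
   = 0.111 + 0.714 + 0.281 + 0.205 + 0.357
Sum = 1.67
df = 4. Since 1.67 < 9.488, we do not reject H₀.

1.67; do not reject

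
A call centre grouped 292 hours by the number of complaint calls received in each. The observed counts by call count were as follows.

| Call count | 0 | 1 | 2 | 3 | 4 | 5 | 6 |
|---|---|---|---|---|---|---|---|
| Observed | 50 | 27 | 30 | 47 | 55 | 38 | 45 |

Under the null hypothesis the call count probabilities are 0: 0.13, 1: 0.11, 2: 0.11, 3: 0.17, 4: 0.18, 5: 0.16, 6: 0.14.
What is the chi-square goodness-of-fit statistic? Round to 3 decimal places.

7.071

Expected counts E_i = n·p_i: 292×0.13 = 37.96, 292×0.11 = 32.12, 292×0.11 = 32.12, 292×0.17 = 49.64, 292×0.18 = 52.56, 292×0.16 = 46.72, 292×0.14 = 40.88.
χ² = (50−37.96)²/37.96 + (27−32.12)²/32.12 + (30−32.12)²/32.12 + (47−49.64)²/49.64 + (55−52.56)²/52.56 + (38−46.72)²/46.72 + (45−40.88)²/40.88
   = 3.8188 + 0.8161 + 0.1399 + 0.1404 + 0.1133 + 1.6275 + 0.4152
Sum = 7.071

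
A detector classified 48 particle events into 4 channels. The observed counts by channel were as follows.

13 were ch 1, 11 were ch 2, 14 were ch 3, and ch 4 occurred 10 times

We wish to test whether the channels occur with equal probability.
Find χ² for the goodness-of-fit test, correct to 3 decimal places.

0.833

Expected count for each of the 4 categories: 48/4 = 12.
cat         O        E   (O−E)²/E
ch 1       13       12     0.0833
ch 2       11       12     0.0833
ch 3       14       12     0.3333
ch 4       10       12     0.3333
Sum = 0.833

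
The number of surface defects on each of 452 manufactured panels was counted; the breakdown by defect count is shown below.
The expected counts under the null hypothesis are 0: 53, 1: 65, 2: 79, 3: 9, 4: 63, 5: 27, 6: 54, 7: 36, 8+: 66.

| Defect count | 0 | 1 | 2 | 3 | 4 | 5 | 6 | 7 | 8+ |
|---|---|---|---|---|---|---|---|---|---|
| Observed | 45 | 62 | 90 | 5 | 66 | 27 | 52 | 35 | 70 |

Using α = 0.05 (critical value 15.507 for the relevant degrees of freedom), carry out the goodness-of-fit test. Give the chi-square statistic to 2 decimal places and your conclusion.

5.14; do not reject

χ² = (45−53)²/53 + (62−65)²/65 + (90−79)²/79 + (5−9)²/9 + (66−63)²/63 + (27−27)²/27 + (52−54)²/54 + (35−36)²/36 + (70−66)²/66
   = 1.208 + 0.138 + 1.532 + 1.778 + 0.143 + 0.000 + 0.074 + 0.028 + 0.242
Sum = 5.14
df = 8. Since 5.14 < 15.507, we do not reject H₀.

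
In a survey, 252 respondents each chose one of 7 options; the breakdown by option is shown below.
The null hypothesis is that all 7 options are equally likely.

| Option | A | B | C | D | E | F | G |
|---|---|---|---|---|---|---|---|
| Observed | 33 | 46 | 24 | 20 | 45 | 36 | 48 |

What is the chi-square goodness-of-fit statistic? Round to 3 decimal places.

20.389

Expected count for each of the 7 categories: 252/7 = 36.
A: (33 − 36)²/36 = 9/36 = 0.2500
B: (46 − 36)²/36 = 100/36 = 2.7778
C: (24 − 36)²/36 = 144/36 = 4.0000
D: (20 − 36)²/36 = 256/36 = 7.1111
E: (45 − 36)²/36 = 81/36 = 2.2500
F: (36 − 36)²/36 = 0/36 = 0.0000
G: (48 − 36)²/36 = 144/36 = 4.0000
Sum = 20.389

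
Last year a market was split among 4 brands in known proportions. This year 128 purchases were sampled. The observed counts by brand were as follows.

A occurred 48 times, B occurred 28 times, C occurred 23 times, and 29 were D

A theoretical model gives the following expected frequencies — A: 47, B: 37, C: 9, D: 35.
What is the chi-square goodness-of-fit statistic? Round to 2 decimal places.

A: (48 − 47)²/47 = 1/47 = 0.021
B: (28 − 37)²/37 = 81/37 = 2.189
C: (23 − 9)²/9 = 196/9 = 21.778
D: (29 − 35)²/35 = 36/35 = 1.029
Sum = 25.02

25.02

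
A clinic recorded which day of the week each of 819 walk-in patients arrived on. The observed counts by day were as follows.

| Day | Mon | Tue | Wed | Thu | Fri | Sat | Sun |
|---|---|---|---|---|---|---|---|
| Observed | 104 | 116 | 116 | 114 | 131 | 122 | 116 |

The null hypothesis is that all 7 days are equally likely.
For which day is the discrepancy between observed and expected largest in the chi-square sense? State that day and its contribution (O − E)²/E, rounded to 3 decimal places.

Expected count for each of the 7 categories: 819/7 = 117.
cat         O        E   (O−E)²/E
Mon       104      117     1.4444
Tue       116      117     0.0085
Wed       116      117     0.0085
Thu       114      117     0.0769
Fri       131      117     1.6752
Sat       122      117     0.2137
Sun       116      117     0.0085
The largest term is for Fri: 1.675.

Fri, 1.675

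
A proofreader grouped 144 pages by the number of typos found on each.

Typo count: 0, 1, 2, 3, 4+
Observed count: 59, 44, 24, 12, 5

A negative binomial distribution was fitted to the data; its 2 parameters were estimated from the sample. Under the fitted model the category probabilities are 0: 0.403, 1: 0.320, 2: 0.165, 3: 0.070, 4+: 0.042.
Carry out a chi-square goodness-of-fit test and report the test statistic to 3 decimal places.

0.660

Expected counts E_i = n·p_i: 144×0.403 = 58.032, 144×0.320 = 46.08, 144×0.165 = 23.76, 144×0.070 = 10.08, 144×0.042 = 6.048.
0: (59 − 58.032)²/58.032 = 0.937024/58.032 = 0.0161
1: (44 − 46.08)²/46.08 = 4.3264/46.08 = 0.0939
2: (24 − 23.76)²/23.76 = 0.0576/23.76 = 0.0024
3: (12 − 10.08)²/10.08 = 3.6864/10.08 = 0.3657
4+: (5 − 6.048)²/6.048 = 1.098304/6.048 = 0.1816
Sum = 0.660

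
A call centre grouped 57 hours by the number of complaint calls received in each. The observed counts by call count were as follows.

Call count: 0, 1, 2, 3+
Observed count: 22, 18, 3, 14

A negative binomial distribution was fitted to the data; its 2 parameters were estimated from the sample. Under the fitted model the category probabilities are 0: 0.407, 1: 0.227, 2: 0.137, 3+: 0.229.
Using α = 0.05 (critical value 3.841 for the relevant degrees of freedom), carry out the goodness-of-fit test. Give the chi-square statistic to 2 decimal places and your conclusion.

Expected counts E_i = n·p_i: 57×0.407 = 23.199, 57×0.227 = 12.939, 57×0.137 = 7.809, 57×0.229 = 13.053.
0: (22 − 23.199)²/23.199 = 1.437601/23.199 = 0.062
1: (18 − 12.939)²/12.939 = 25.613721/12.939 = 1.980
2: (3 − 7.809)²/7.809 = 23.126481/7.809 = 2.962
3+: (14 − 13.053)²/13.053 = 0.896809/13.053 = 0.069
Sum = 5.07
df = 1. Since 5.07 > 3.841, we reject H₀.

5.07; reject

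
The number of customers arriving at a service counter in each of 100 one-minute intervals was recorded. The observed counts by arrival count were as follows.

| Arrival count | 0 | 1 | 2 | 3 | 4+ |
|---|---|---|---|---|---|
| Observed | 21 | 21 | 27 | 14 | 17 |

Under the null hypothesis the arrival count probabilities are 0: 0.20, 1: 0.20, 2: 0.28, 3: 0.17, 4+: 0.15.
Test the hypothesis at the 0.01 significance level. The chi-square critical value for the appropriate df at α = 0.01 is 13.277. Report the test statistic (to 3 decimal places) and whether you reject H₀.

0.932; do not reject

Expected counts E_i = n·p_i: 100×0.20 = 20, 100×0.20 = 20, 100×0.28 = 28, 100×0.17 = 17, 100×0.15 = 15.
cat         O        E   (O−E)²/E
0          21       20     0.0500
1          21       20     0.0500
2          27       28     0.0357
3          14       17     0.5294
4+         17       15     0.2667
Sum = 0.932
df = 4. Since 0.932 < 13.277, we do not reject H₀.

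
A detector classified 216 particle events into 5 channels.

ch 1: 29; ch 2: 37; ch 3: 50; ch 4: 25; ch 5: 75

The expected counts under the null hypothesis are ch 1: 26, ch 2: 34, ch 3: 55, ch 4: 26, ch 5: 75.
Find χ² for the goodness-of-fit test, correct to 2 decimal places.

1.10

χ² = (29−26)²/26 + (37−34)²/34 + (50−55)²/55 + (25−26)²/26 + (75−75)²/75
   = 0.346 + 0.265 + 0.455 + 0.038 + 0.000
Sum = 1.10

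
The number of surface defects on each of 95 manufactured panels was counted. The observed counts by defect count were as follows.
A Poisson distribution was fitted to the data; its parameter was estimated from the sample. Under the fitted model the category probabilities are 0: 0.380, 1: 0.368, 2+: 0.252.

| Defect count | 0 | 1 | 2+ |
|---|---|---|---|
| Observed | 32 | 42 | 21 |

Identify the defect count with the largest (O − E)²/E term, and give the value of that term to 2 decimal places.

Expected counts E_i = n·p_i: 95×0.380 = 36.1, 95×0.368 = 34.96, 95×0.252 = 23.94.
χ² = (32−36.1)²/36.1 + (42−34.96)²/34.96 + (21−23.94)²/23.94
   = 0.466 + 1.418 + 0.361
The largest term is for 1: 1.42.

1, 1.42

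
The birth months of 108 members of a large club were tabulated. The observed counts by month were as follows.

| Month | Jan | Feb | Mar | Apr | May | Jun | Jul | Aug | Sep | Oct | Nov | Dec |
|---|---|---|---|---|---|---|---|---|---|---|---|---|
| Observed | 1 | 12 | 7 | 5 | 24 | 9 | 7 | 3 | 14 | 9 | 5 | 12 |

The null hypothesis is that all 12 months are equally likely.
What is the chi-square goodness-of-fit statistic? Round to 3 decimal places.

45.333

Expected count for each of the 12 categories: 108/12 = 9.
χ² = (1−9)²/9 + (12−9)²/9 + (7−9)²/9 + (5−9)²/9 + (24−9)²/9 + (9−9)²/9 + (7−9)²/9 + (3−9)²/9 + (14−9)²/9 + (9−9)²/9 + (5−9)²/9 + (12−9)²/9
   = 7.1111 + 1.0000 + 0.4444 + 1.7778 + 25.0000 + 0.0000 + 0.4444 + 4.0000 + 2.7778 + 0.0000 + 1.7778 + 1.0000
Sum = 45.333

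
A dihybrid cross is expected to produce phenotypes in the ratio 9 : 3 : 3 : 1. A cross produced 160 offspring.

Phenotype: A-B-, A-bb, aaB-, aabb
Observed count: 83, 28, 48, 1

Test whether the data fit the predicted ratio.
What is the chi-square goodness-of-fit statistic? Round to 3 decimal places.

19.578

Ratio total = 16. Expected counts: 160×9/16 = 90, 160×3/16 = 30, 160×3/16 = 30, 160×1/16 = 10.
A-B-: (83 − 90)²/90 = 49/90 = 0.5444
A-bb: (28 − 30)²/30 = 4/30 = 0.1333
aaB-: (48 − 30)²/30 = 324/30 = 10.8000
aabb: (1 − 10)²/10 = 81/10 = 8.1000
Sum = 19.578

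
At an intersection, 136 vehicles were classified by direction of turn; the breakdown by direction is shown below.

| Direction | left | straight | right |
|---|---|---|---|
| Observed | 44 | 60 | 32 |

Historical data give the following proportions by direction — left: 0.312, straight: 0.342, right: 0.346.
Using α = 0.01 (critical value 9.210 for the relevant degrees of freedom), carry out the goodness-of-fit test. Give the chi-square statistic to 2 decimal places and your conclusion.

Expected counts E_i = n·p_i: 136×0.312 = 42.432, 136×0.342 = 46.512, 136×0.346 = 47.056.
χ² = (44−42.432)²/42.432 + (60−46.512)²/46.512 + (32−47.056)²/47.056
   = 0.058 + 3.911 + 4.817
Sum = 8.79
df = 2. Since 8.79 < 9.210, we do not reject H₀.

8.79; do not reject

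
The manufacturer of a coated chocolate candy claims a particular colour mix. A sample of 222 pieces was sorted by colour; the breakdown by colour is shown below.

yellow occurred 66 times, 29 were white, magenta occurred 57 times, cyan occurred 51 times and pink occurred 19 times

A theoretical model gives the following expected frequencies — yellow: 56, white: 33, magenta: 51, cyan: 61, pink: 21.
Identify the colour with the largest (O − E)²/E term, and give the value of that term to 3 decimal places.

χ² = (66−56)²/56 + (29−33)²/33 + (57−51)²/51 + (51−61)²/61 + (19−21)²/21
   = 1.7857 + 0.4848 + 0.7059 + 1.6393 + 0.1905
The largest term is for yellow: 1.786.

yellow, 1.786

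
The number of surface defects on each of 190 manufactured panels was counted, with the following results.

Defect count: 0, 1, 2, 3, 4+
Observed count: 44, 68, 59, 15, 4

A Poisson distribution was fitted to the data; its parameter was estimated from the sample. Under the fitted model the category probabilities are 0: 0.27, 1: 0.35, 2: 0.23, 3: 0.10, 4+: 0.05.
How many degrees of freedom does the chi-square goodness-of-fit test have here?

There are k = 5 categories and 1 parameter estimated from the data, so df = 5 − 1 − 1 = 3.

3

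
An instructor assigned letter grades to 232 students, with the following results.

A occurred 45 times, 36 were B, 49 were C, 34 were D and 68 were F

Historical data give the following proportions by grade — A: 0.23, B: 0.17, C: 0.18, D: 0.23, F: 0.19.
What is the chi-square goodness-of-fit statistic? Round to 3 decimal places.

Expected counts E_i = n·p_i: 232×0.23 = 53.36, 232×0.17 = 39.44, 232×0.18 = 41.76, 232×0.23 = 53.36, 232×0.19 = 44.08.
χ² = (45−53.36)²/53.36 + (36−39.44)²/39.44 + (49−41.76)²/41.76 + (34−53.36)²/53.36 + (68−44.08)²/44.08
   = 1.3098 + 0.3000 + 1.2552 + 7.0242 + 12.9802
Sum = 22.869

22.869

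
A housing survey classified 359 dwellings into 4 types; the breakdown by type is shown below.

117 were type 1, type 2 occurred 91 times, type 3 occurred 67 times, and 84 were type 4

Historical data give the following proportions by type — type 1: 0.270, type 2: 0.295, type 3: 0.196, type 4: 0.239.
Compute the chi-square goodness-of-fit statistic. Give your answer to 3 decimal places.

6.452

Expected counts E_i = n·p_i: 359×0.270 = 96.93, 359×0.295 = 105.905, 359×0.196 = 70.364, 359×0.239 = 85.801.
type 1: (117 − 96.93)²/96.93 = 402.8049/96.93 = 4.1556
type 2: (91 − 105.905)²/105.905 = 222.159025/105.905 = 2.0977
type 3: (67 − 70.364)²/70.364 = 11.316496/70.364 = 0.1608
type 4: (84 − 85.801)²/85.801 = 3.243601/85.801 = 0.0378
Sum = 6.452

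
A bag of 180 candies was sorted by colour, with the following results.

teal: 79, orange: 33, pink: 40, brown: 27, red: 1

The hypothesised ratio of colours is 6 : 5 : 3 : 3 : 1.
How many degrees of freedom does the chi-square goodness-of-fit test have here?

There are k = 5 categories and no parameters were estimated from the data, so df = 5 − 1 = 4.

4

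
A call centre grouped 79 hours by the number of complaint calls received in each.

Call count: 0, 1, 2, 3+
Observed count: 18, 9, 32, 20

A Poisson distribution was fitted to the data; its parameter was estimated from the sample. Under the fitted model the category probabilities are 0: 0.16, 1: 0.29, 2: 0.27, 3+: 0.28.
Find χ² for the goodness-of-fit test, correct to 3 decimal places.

16.259

Expected counts E_i = n·p_i: 79×0.16 = 12.64, 79×0.29 = 22.91, 79×0.27 = 21.33, 79×0.28 = 22.12.
0: (18 − 12.64)²/12.64 = 28.7296/12.64 = 2.2729
1: (9 − 22.91)²/22.91 = 193.4881/22.91 = 8.4456
2: (32 − 21.33)²/21.33 = 113.8489/21.33 = 5.3375
3+: (20 − 22.12)²/22.12 = 4.4944/22.12 = 0.2032
Sum = 16.259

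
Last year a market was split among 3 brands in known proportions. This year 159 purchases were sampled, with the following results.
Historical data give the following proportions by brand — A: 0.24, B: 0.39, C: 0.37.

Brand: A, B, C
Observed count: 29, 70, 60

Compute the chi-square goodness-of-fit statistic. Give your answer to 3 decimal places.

Expected counts E_i = n·p_i: 159×0.24 = 38.16, 159×0.39 = 62.01, 159×0.37 = 58.83.
χ² = (29−38.16)²/38.16 + (70−62.01)²/62.01 + (60−58.83)²/58.83
   = 2.1988 + 1.0295 + 0.0233
Sum = 3.252

3.252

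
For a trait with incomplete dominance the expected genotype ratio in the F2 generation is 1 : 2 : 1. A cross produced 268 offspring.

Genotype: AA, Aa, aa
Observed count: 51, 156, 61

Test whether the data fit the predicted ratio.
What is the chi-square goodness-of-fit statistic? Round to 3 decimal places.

Ratio total = 4. Expected counts: 268×1/4 = 67, 268×2/4 = 134, 268×1/4 = 67.
AA: (51 − 67)²/67 = 256/67 = 3.8209
Aa: (156 − 134)²/134 = 484/134 = 3.6119
aa: (61 − 67)²/67 = 36/67 = 0.5373
Sum = 7.970

7.970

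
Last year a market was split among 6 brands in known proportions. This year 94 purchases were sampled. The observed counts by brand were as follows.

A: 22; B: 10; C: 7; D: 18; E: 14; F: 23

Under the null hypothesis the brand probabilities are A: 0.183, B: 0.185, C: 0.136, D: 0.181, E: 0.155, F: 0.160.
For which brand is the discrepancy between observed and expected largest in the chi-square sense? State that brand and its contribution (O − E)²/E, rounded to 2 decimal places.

Expected counts E_i = n·p_i: 94×0.183 = 17.202, 94×0.185 = 17.39, 94×0.136 = 12.784, 94×0.181 = 17.014, 94×0.155 = 14.57, 94×0.160 = 15.04.
A: (22 − 17.202)²/17.202 = 23.020804/17.202 = 1.338
B: (10 − 17.39)²/17.39 = 54.6121/17.39 = 3.140
C: (7 − 12.784)²/12.784 = 33.454656/12.784 = 2.617
D: (18 − 17.014)²/17.014 = 0.972196/17.014 = 0.057
E: (14 − 14.57)²/14.57 = 0.3249/14.57 = 0.022
F: (23 − 15.04)²/15.04 = 63.3616/15.04 = 4.213
The largest term is for F: 4.21.

F, 4.21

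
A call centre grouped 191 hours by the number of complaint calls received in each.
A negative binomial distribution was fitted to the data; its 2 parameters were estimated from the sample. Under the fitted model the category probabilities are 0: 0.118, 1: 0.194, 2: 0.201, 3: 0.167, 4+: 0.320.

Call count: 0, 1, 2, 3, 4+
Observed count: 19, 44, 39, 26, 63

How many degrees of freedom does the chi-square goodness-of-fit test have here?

2

There are k = 5 categories and 2 parameters estimated from the data, so df = 5 − 1 − 2 = 2.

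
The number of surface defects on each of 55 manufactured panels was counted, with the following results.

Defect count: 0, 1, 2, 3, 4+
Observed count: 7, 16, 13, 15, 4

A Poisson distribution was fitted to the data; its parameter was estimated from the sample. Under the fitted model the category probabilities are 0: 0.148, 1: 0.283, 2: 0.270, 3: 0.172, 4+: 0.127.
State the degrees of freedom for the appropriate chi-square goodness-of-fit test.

3

There are k = 5 categories and 1 parameter estimated from the data, so df = 5 − 1 − 1 = 3.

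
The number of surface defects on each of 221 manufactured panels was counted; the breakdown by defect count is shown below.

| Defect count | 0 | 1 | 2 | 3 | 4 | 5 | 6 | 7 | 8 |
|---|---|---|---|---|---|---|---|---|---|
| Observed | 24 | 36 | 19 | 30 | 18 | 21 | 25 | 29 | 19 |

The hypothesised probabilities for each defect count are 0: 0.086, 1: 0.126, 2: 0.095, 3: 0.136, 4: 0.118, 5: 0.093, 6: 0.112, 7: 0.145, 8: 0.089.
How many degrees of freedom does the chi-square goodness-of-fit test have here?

There are k = 9 categories and no parameters were estimated from the data, so df = 9 − 1 = 8.

8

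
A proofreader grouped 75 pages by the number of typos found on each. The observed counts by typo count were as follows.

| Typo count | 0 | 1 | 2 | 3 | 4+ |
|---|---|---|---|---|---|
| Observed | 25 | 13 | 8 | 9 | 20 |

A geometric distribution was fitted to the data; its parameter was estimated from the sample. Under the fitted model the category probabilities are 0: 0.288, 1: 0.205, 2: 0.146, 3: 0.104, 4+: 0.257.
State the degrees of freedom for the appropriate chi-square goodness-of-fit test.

3

There are k = 5 categories and 1 parameter estimated from the data, so df = 5 − 1 − 1 = 3.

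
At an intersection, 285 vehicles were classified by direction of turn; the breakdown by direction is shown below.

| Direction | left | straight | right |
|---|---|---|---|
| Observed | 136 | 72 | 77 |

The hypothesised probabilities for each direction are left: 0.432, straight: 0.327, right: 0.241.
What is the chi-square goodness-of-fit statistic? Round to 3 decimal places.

7.174

Expected counts E_i = n·p_i: 285×0.432 = 123.12, 285×0.327 = 93.195, 285×0.241 = 68.685.
χ² = (136−123.12)²/123.12 + (72−93.195)²/93.195 + (77−68.685)²/68.685
   = 1.3474 + 4.8203 + 1.0066
Sum = 7.174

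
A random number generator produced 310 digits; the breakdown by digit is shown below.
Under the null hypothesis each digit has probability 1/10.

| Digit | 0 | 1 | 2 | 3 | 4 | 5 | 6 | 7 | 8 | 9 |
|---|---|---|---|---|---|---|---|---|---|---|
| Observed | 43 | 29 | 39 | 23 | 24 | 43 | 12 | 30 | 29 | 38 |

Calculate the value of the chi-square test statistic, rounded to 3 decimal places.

28.516

Expected count for each of the 10 categories: 310/10 = 31.
0: (43 − 31)²/31 = 144/31 = 4.6452
1: (29 − 31)²/31 = 4/31 = 0.1290
2: (39 − 31)²/31 = 64/31 = 2.0645
3: (23 − 31)²/31 = 64/31 = 2.0645
4: (24 − 31)²/31 = 49/31 = 1.5806
5: (43 − 31)²/31 = 144/31 = 4.6452
6: (12 − 31)²/31 = 361/31 = 11.6452
7: (30 − 31)²/31 = 1/31 = 0.0323
8: (29 − 31)²/31 = 4/31 = 0.1290
9: (38 − 31)²/31 = 49/31 = 1.5806
Sum = 28.516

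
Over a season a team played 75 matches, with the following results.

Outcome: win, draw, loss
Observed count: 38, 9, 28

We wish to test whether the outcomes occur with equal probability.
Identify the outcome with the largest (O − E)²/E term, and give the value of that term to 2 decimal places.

draw, 10.24

Expected count for each of the 3 categories: 75/3 = 25.
win: (38 − 25)²/25 = 169/25 = 6.760
draw: (9 − 25)²/25 = 256/25 = 10.240
loss: (28 − 25)²/25 = 9/25 = 0.360
The largest term is for draw: 10.24.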